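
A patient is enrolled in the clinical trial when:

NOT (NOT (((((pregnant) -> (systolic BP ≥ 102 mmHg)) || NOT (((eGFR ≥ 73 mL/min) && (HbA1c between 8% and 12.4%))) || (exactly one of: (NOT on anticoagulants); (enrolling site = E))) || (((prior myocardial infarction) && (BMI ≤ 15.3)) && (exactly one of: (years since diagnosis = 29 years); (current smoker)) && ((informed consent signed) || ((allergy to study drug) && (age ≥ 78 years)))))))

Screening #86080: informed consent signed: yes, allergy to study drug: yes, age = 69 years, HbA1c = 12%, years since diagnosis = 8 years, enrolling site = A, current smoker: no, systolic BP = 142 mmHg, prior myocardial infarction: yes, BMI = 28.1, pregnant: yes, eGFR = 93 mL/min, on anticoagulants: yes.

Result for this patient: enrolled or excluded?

Enrolled

Atomic conditions:
  pregnant: yes → true
  systolic BP ≥ 102 mmHg: 142 ≥ 102 is true
  eGFR ≥ 73 mL/min: 93 ≥ 73 is true
  HbA1c between 8% and 12.4%: 12 in [8, 12.4] is true
  NOT on anticoagulants: yes → false
  enrolling site = E: A == E is false
  prior myocardial infarction: yes → true
  BMI ≤ 15.3: 28.1 ≤ 15.3 is false
  years since diagnosis = 29 years: 8 == 29 is false
  current smoker: no → false
  informed consent signed: yes → true
  allergy to study drug: yes → true
  age ≥ 78 years: 69 ≥ 78 is false
Combine:
[1.1.1.1] true → true = true
[1.1.1.2.1] true AND true = true
[1.1.1.2] NOT true = false
[1.1.1.3] exactly-one(false, false) = false
[1.1.1] true OR false OR false = true
[1.1.2.1] true AND false = false
[1.1.2.2] exactly-one(false, false) = false
[1.1.2.3.2] true AND false = false
[1.1.2.3] true OR false = true
[1.1.2] false AND false AND true = false
[1.1] true OR false = true
[1] NOT true = false
[root] NOT false = true
Overall: true → enrolled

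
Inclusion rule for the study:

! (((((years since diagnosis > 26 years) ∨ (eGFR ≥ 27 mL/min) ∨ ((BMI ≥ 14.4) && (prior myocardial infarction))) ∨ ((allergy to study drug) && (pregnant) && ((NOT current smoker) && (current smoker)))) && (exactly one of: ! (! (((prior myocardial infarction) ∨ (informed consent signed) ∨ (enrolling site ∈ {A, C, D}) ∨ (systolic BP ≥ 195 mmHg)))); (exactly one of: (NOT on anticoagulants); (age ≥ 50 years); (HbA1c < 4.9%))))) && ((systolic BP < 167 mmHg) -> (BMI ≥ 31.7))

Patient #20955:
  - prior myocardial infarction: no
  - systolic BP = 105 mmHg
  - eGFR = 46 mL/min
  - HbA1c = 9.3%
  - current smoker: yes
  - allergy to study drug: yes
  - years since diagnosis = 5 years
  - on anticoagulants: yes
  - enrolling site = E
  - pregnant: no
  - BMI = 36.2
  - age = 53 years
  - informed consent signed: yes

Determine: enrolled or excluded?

Enrolled

Atomic conditions:
  years since diagnosis > 26 years: 5 > 26 is false
  eGFR ≥ 27 mL/min: 46 ≥ 27 is true
  BMI ≥ 14.4: 36.2 ≥ 14.4 is true
  prior myocardial infarction: no → false
  allergy to study drug: yes → true
  pregnant: no → false
  NOT current smoker: yes → false
  current smoker: yes → true
  informed consent signed: yes → true
  enrolling site ∈ {A, C, D}: E is not in the set → false
  systolic BP ≥ 195 mmHg: 105 ≥ 195 is false
  NOT on anticoagulants: yes → false
  age ≥ 50 years: 53 ≥ 50 is true
  HbA1c < 4.9%: 9.3 < 4.9 is false
  systolic BP < 167 mmHg: 105 < 167 is true
  BMI ≥ 31.7: 36.2 ≥ 31.7 is true
Combine:
[1.1.1.1.3] true AND false = false
[1.1.1.1] false OR true OR false = true
[1.1.1.2.3] false AND true = false
[1.1.1.2] true AND false AND false = false
[1.1.1] true OR false = true
[1.1.2.1.1.1] false OR true OR false OR false = true
[1.1.2.1.1] NOT true = false
[1.1.2.1] NOT false = true
[1.1.2.2] exactly-one(false, true, false) = true
[1.1.2] exactly-one(true, true) = false
[1.1] true AND false = false
[1] NOT false = true
[2] true → true = true
[root] true AND true = true
Overall: true → enrolled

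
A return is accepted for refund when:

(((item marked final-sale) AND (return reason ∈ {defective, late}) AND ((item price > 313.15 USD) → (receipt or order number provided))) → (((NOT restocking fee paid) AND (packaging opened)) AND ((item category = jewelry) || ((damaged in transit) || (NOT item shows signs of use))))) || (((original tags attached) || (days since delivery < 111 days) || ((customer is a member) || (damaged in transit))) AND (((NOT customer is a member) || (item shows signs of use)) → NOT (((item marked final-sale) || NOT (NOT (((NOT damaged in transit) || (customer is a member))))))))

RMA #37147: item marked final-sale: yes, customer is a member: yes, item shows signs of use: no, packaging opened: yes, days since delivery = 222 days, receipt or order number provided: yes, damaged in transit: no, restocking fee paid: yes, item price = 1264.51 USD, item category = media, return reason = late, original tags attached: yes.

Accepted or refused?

Atomic conditions:
  item marked final-sale: yes → true
  return reason ∈ {defective, late}: late is in the set → true
  item price > 313.15 USD: 1264.51 > 313.15 is true
  receipt or order number provided: yes → true
  NOT restocking fee paid: yes → false
  packaging opened: yes → true
  item category = jewelry: media == jewelry is false
  damaged in transit: no → false
  NOT item shows signs of use: no → true
  original tags attached: yes → true
  days since delivery < 111 days: 222 < 111 is false
  customer is a member: yes → true
  NOT customer is a member: yes → false
  item shows signs of use: no → false
  NOT damaged in transit: no → true
Combine:
[1.1.3] true → true = true
[1.1] true AND true AND true = true
[1.2.1] false AND true = false
[1.2.2.2] false OR true = true
[1.2.2] false OR true = true
[1.2] false AND true = false
[1] true → false = false
[2.1.3] true OR false = true
[2.1] true OR false OR true = true
[2.2.1] false OR false = false
[2.2.2.1.2.1.1] true OR true = true
[2.2.2.1.2.1] NOT true = false
[2.2.2.1.2] NOT false = true
[2.2.2.1] true OR true = true
[2.2.2] NOT true = false
[2.2] false → false (antecedent false ⇒ implication holds) = true
[2] true AND true = true
[root] false OR true = true
Overall: true → accepted

Accepted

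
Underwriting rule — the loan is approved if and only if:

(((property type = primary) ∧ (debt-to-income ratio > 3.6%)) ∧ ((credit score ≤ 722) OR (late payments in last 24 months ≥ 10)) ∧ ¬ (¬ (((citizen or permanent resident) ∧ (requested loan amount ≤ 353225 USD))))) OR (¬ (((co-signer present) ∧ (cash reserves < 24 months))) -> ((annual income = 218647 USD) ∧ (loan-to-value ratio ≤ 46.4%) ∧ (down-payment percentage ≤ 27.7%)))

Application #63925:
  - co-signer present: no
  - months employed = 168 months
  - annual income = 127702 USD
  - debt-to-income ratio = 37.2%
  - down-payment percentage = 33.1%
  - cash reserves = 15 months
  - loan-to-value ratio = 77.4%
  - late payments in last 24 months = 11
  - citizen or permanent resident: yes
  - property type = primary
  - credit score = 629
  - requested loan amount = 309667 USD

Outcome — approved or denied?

Atomic conditions:
  property type = primary: primary == primary is true
  debt-to-income ratio > 3.6%: 37.2 > 3.6 is true
  credit score ≤ 722: 629 ≤ 722 is true
  late payments in last 24 months ≥ 10: 11 ≥ 10 is true
  citizen or permanent resident: yes → true
  requested loan amount ≤ 353225 USD: 309667 ≤ 353225 is true
  co-signer present: no → false
  cash reserves < 24 months: 15 < 24 is true
  annual income = 218647 USD: 127702 == 218647 is false
  loan-to-value ratio ≤ 46.4%: 77.4 ≤ 46.4 is false
  down-payment percentage ≤ 27.7%: 33.1 ≤ 27.7 is false
Combine:
[1.1] true AND true = true
[1.2] true OR true = true
[1.3.1.1] true AND true = true
[1.3.1] NOT true = false
[1.3] NOT false = true
[1] true AND true AND true = true
[2.1.1] false AND true = false
[2.1] NOT false = true
[2.2] false AND false AND false = false
[2] true → false = false
[root] true OR false = true
Overall: true → approved

Approved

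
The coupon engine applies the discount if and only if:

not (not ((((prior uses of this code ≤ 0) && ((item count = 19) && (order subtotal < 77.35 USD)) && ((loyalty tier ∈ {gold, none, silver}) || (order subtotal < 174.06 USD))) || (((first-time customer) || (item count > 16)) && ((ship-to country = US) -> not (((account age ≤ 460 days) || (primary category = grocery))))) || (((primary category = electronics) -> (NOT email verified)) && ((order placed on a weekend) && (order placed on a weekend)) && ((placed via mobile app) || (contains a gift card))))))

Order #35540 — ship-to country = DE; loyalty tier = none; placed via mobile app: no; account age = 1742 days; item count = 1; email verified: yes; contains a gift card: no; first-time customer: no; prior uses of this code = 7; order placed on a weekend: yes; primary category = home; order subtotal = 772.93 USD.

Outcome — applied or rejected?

Atomic conditions:
  prior uses of this code ≤ 0: 7 ≤ 0 is false
  item count = 19: 1 == 19 is false
  order subtotal < 77.35 USD: 772.93 < 77.35 is false
  loyalty tier ∈ {gold, none, silver}: none is in the set → true
  order subtotal < 174.06 USD: 772.93 < 174.06 is false
  first-time customer: no → false
  item count > 16: 1 > 16 is false
  ship-to country = US: DE == US is false
  account age ≤ 460 days: 1742 ≤ 460 is false
  primary category = grocery: home == grocery is false
  primary category = electronics: home == electronics is false
  NOT email verified: yes → false
  order placed on a weekend: yes → true
  placed via mobile app: no → false
  contains a gift card: no → false
Combine:
[1.1.1.2] false AND false = false
[1.1.1.3] true OR false = true
[1.1.1] false AND false AND true = false
[1.1.2.1] false OR false = false
[1.1.2.2.2.1] false OR false = false
[1.1.2.2.2] NOT false = true
[1.1.2.2] false → true (antecedent false ⇒ implication holds) = true
[1.1.2] false AND true = false
[1.1.3.1] false → false (antecedent false ⇒ implication holds) = true
[1.1.3.2] true AND true = true
[1.1.3.3] false OR false = false
[1.1.3] true AND true AND false = false
[1.1] false OR false OR false = false
[1] NOT false = true
[root] NOT true = false
Overall: false → rejected

Rejected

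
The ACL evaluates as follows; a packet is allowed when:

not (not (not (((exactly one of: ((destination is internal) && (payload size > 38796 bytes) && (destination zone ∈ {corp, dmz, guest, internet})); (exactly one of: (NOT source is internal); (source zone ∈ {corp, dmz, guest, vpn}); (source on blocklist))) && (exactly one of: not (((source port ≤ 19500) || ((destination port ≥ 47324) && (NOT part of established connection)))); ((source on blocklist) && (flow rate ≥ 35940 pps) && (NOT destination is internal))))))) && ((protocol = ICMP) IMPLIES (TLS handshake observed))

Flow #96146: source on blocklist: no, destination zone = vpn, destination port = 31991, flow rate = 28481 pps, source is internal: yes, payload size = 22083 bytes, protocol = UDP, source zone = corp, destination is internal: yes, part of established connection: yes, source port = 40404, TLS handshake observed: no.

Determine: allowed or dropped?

Atomic conditions:
  destination is internal: yes → true
  payload size > 38796 bytes: 22083 > 38796 is false
  destination zone ∈ {corp, dmz, guest, internet}: vpn is not in the set → false
  NOT source is internal: yes → false
  source zone ∈ {corp, dmz, guest, vpn}: corp is in the set → true
  source on blocklist: no → false
  source port ≤ 19500: 40404 ≤ 19500 is false
  destination port ≥ 47324: 31991 ≥ 47324 is false
  NOT part of established connection: yes → false
  flow rate ≥ 35940 pps: 28481 ≥ 35940 is false
  NOT destination is internal: yes → false
  protocol = ICMP: UDP == ICMP is false
  TLS handshake observed: no → false
Combine:
[1.1.1.1.1.1] true AND false AND false = false
[1.1.1.1.1.2] exactly-one(false, true, false) = true
[1.1.1.1.1] exactly-one(false, true) = true
[1.1.1.1.2.1.1.2] false AND false = false
[1.1.1.1.2.1.1] false OR false = false
[1.1.1.1.2.1] NOT false = true
[1.1.1.1.2.2] false AND false AND false = false
[1.1.1.1.2] exactly-one(true, false) = true
[1.1.1.1] true AND true = true
[1.1.1] NOT true = false
[1.1] NOT false = true
[1] NOT true = false
[2] false → false (antecedent false ⇒ implication holds) = true
[root] false AND true = false
Overall: false → dropped

Dropped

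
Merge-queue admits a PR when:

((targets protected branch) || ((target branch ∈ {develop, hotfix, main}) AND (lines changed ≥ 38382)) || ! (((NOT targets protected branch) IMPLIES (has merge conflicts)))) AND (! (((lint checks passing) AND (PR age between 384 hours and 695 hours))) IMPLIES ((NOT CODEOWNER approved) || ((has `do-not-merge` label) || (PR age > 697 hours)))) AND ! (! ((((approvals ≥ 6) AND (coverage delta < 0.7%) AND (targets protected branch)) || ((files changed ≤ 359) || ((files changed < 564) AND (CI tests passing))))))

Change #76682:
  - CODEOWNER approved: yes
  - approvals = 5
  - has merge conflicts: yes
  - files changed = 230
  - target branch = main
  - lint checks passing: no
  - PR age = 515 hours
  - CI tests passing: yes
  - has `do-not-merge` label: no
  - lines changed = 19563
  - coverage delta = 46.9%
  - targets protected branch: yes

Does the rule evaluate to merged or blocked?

Blocked

Atomic conditions:
  targets protected branch: yes → true
  target branch ∈ {develop, hotfix, main}: main is in the set → true
  lines changed ≥ 38382: 19563 ≥ 38382 is false
  NOT targets protected branch: yes → false
  has merge conflicts: yes → true
  lint checks passing: no → false
  PR age between 384 hours and 695 hours: 515 in [384, 695] is true
  NOT CODEOWNER approved: yes → false
  has `do-not-merge` label: no → false
  PR age > 697 hours: 515 > 697 is false
  approvals ≥ 6: 5 ≥ 6 is false
  coverage delta < 0.7%: 46.9 < 0.7 is false
  files changed ≤ 359: 230 ≤ 359 is true
  files changed < 564: 230 < 564 is true
  CI tests passing: yes → true
Combine:
[1.2] true AND false = false
[1.3.1] false → true (antecedent false ⇒ implication holds) = true
[1.3] NOT true = false
[1] true OR false OR false = true
[2.1.1] false AND true = false
[2.1] NOT false = true
[2.2.2] false OR false = false
[2.2] false OR false = false
[2] true → false = false
[3.1.1.1] false AND false AND true = false
[3.1.1.2.2] true AND true = true
[3.1.1.2] true OR true = true
[3.1.1] false OR true = true
[3.1] NOT true = false
[3] NOT false = true
[root] true AND false AND true = false
Overall: false → blocked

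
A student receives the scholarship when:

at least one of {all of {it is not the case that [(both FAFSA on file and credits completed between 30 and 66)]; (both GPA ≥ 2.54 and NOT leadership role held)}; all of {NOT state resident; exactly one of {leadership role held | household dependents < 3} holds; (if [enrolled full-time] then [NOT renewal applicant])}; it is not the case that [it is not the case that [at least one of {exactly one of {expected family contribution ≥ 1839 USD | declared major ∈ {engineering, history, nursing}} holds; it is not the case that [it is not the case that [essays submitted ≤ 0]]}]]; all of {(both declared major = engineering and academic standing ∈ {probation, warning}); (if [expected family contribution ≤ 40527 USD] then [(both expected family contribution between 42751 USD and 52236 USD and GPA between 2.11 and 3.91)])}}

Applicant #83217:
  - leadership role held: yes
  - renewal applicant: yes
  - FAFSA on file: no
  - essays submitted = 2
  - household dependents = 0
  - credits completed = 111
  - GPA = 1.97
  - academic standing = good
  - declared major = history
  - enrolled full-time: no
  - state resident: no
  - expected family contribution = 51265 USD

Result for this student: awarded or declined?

Declined

Atomic conditions:
  FAFSA on file: no → false
  credits completed between 30 and 66: 111 in [30, 66] is false
  GPA ≥ 2.54: 1.97 ≥ 2.54 is false
  NOT leadership role held: yes → false
  NOT state resident: no → true
  leadership role held: yes → true
  household dependents < 3: 0 < 3 is true
  enrolled full-time: no → false
  NOT renewal applicant: yes → false
  expected family contribution ≥ 1839 USD: 51265 ≥ 1839 is true
  declared major ∈ {engineering, history, nursing}: history is in the set → true
  essays submitted ≤ 0: 2 ≤ 0 is false
  declared major = engineering: history == engineering is false
  academic standing ∈ {probation, warning}: good is not in the set → false
  expected family contribution ≤ 40527 USD: 51265 ≤ 40527 is false
  expected family contribution between 42751 USD and 52236 USD: 51265 in [42751, 52236] is true
  GPA between 2.11 and 3.91: 1.97 in [2.11, 3.91] is false
Combine:
[1.1.1] false AND false = false
[1.1] NOT false = true
[1.2] false AND false = false
[1] true AND false = false
[2.2] exactly-one(true, true) = false
[2.3] false → false (antecedent false ⇒ implication holds) = true
[2] true AND false AND true = false
[3.1.1.1] exactly-one(true, true) = false
[3.1.1.2.1] NOT false = true
[3.1.1.2] NOT true = false
[3.1.1] false OR false = false
[3.1] NOT false = true
[3] NOT true = false
[4.1] false AND false = false
[4.2.2] true AND false = false
[4.2] false → false (antecedent false ⇒ implication holds) = true
[4] false AND true = false
[root] false OR false OR false OR false = false
Overall: false → declined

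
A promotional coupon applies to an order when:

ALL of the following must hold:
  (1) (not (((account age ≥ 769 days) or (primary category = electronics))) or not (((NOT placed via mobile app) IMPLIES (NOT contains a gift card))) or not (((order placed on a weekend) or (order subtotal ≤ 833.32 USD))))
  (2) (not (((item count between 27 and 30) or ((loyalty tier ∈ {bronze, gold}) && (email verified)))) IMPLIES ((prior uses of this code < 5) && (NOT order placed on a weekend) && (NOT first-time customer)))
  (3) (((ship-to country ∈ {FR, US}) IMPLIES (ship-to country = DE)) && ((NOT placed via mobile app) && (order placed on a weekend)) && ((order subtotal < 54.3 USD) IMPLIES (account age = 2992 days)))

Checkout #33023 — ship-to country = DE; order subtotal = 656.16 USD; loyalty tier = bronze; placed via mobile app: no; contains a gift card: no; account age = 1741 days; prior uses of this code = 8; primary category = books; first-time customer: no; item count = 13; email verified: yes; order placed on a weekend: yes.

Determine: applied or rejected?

Rejected

Atomic conditions:
  account age ≥ 769 days: 1741 ≥ 769 is true
  primary category = electronics: books == electronics is false
  NOT placed via mobile app: no → true
  NOT contains a gift card: no → true
  order placed on a weekend: yes → true
  order subtotal ≤ 833.32 USD: 656.16 ≤ 833.32 is true
  item count between 27 and 30: 13 in [27, 30] is false
  loyalty tier ∈ {bronze, gold}: bronze is in the set → true
  email verified: yes → true
  prior uses of this code < 5: 8 < 5 is false
  NOT order placed on a weekend: yes → false
  NOT first-time customer: no → true
  ship-to country ∈ {FR, US}: DE is not in the set → false
  ship-to country = DE: DE == DE is true
  order subtotal < 54.3 USD: 656.16 < 54.3 is false
  account age = 2992 days: 1741 == 2992 is false
Combine:
[1.1.1] true OR false = true
[1.1] NOT true = false
[1.2.1] true → true = true
[1.2] NOT true = false
[1.3.1] true OR true = true
[1.3] NOT true = false
[1] false OR false OR false = false
[2.1.1.2] true AND true = true
[2.1.1] false OR true = true
[2.1] NOT true = false
[2.2] false AND false AND true = false
[2] false → false (antecedent false ⇒ implication holds) = true
[3.1] false → true (antecedent false ⇒ implication holds) = true
[3.2] true AND true = true
[3.3] false → false (antecedent false ⇒ implication holds) = true
[3] true AND true AND true = true
[root] false AND true AND true = false
Overall: false → rejected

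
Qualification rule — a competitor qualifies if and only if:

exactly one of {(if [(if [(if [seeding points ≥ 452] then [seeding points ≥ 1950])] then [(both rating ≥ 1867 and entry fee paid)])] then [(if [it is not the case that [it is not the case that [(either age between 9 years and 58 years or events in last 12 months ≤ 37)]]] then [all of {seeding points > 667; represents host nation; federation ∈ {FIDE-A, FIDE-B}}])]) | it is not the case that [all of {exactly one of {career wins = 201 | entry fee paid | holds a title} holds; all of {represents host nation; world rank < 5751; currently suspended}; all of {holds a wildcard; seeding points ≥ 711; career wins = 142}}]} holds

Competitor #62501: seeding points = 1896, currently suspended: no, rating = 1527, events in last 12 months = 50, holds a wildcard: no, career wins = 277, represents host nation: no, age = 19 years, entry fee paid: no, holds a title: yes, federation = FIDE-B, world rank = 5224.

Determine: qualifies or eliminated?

Atomic conditions:
  seeding points ≥ 452: 1896 ≥ 452 is true
  seeding points ≥ 1950: 1896 ≥ 1950 is false
  rating ≥ 1867: 1527 ≥ 1867 is false
  entry fee paid: no → false
  age between 9 years and 58 years: 19 in [9, 58] is true
  events in last 12 months ≤ 37: 50 ≤ 37 is false
  seeding points > 667: 1896 > 667 is true
  represents host nation: no → false
  federation ∈ {FIDE-A, FIDE-B}: FIDE-B is in the set → true
  career wins = 201: 277 == 201 is false
  holds a title: yes → true
  world rank < 5751: 5224 < 5751 is true
  currently suspended: no → false
  holds a wildcard: no → false
  seeding points ≥ 711: 1896 ≥ 711 is true
  career wins = 142: 277 == 142 is false
Combine:
[1.1.1] true → false = false
[1.1.2] false AND false = false
[1.1] false → false (antecedent false ⇒ implication holds) = true
[1.2.1.1.1] true OR false = true
[1.2.1.1] NOT true = false
[1.2.1] NOT false = true
[1.2.2] true AND false AND true = false
[1.2] true → false = false
[1] true → false = false
[2.1.1] exactly-one(false, false, true) = true
[2.1.2] false AND true AND false = false
[2.1.3] false AND true AND false = false
[2.1] true AND false AND false = false
[2] NOT false = true
[root] exactly-one(false, true) = true
Overall: true → qualifies

Qualifies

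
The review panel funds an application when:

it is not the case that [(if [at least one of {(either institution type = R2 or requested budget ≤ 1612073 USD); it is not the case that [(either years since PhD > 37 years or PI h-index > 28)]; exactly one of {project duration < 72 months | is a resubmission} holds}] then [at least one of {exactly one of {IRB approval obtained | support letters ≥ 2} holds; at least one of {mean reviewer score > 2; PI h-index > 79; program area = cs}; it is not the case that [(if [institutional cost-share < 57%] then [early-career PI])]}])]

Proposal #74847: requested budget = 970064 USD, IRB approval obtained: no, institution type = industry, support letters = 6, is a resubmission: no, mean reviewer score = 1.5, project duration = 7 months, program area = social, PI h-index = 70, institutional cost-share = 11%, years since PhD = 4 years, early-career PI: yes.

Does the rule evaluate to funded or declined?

Atomic conditions:
  institution type = R2: industry == R2 is false
  requested budget ≤ 1612073 USD: 970064 ≤ 1612073 is true
  years since PhD > 37 years: 4 > 37 is false
  PI h-index > 28: 70 > 28 is true
  project duration < 72 months: 7 < 72 is true
  is a resubmission: no → false
  IRB approval obtained: no → false
  support letters ≥ 2: 6 ≥ 2 is true
  mean reviewer score > 2: 1.5 > 2 is false
  PI h-index > 79: 70 > 79 is false
  program area = cs: social == cs is false
  institutional cost-share < 57%: 11 < 57 is true
  early-career PI: yes → true
Combine:
[1.1.1] false OR true = true
[1.1.2.1] false OR true = true
[1.1.2] NOT true = false
[1.1.3] exactly-one(true, false) = true
[1.1] true OR false OR true = true
[1.2.1] exactly-one(false, true) = true
[1.2.2] false OR false OR false = false
[1.2.3.1] true → true = true
[1.2.3] NOT true = false
[1.2] true OR false OR false = true
[1] true → true = true
[root] NOT true = false
Overall: false → declined

Declined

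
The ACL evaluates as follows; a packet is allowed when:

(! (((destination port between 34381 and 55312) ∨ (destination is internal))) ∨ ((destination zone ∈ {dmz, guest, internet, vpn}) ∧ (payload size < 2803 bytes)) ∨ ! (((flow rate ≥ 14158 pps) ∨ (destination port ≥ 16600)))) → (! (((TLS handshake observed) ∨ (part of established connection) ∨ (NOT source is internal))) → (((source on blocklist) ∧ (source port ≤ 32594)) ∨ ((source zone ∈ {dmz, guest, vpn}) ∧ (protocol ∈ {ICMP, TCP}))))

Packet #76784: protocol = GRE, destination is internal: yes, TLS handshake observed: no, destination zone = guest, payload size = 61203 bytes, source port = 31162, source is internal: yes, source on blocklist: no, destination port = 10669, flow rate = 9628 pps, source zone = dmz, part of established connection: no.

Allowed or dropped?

Dropped

Atomic conditions:
  destination port between 34381 and 55312: 10669 in [34381, 55312] is false
  destination is internal: yes → true
  destination zone ∈ {dmz, guest, internet, vpn}: guest is in the set → true
  payload size < 2803 bytes: 61203 < 2803 is false
  flow rate ≥ 14158 pps: 9628 ≥ 14158 is false
  destination port ≥ 16600: 10669 ≥ 16600 is false
  TLS handshake observed: no → false
  part of established connection: no → false
  NOT source is internal: yes → false
  source on blocklist: no → false
  source port ≤ 32594: 31162 ≤ 32594 is true
  source zone ∈ {dmz, guest, vpn}: dmz is in the set → true
  protocol ∈ {ICMP, TCP}: GRE is not in the set → false
Combine:
[1.1.1] false OR true = true
[1.1] NOT true = false
[1.2] true AND false = false
[1.3.1] false OR false = false
[1.3] NOT false = true
[1] false OR false OR true = true
[2.1.1] false OR false OR false = false
[2.1] NOT false = true
[2.2.1] false AND true = false
[2.2.2] true AND false = false
[2.2] false OR false = false
[2] true → false = false
[root] true → false = false
Overall: false → dropped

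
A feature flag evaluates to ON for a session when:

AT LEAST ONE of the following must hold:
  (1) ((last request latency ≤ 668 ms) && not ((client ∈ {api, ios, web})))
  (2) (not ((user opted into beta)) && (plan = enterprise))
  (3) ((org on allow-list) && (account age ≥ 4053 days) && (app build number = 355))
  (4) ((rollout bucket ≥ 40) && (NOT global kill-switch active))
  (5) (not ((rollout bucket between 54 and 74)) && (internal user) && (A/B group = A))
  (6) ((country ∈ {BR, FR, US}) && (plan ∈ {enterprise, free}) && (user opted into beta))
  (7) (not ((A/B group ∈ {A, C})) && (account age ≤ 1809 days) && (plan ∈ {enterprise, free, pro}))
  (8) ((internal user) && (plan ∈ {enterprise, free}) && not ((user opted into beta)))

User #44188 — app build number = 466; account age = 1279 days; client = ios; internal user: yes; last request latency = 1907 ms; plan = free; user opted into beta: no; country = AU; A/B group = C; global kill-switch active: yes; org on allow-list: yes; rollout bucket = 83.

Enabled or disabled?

Enabled

Atomic conditions:
  last request latency ≤ 668 ms: 1907 ≤ 668 is false
  client ∈ {api, ios, web}: ios is in the set → true
  user opted into beta: no → false
  plan = enterprise: free == enterprise is false
  org on allow-list: yes → true
  account age ≥ 4053 days: 1279 ≥ 4053 is false
  app build number = 355: 466 == 355 is false
  rollout bucket ≥ 40: 83 ≥ 40 is true
  NOT global kill-switch active: yes → false
  rollout bucket between 54 and 74: 83 in [54, 74] is false
  internal user: yes → true
  A/B group = A: C == A is false
  country ∈ {BR, FR, US}: AU is not in the set → false
  plan ∈ {enterprise, free}: free is in the set → true
  A/B group ∈ {A, C}: C is in the set → true
  account age ≤ 1809 days: 1279 ≤ 1809 is true
  plan ∈ {enterprise, free, pro}: free is in the set → true
Combine:
[1.2] NOT true = false
[1] false AND false = false
[2.1] NOT false = true
[2] true AND false = false
[3] true AND false AND false = false
[4] true AND false = false
[5.1] NOT false = true
[5] true AND true AND false = false
[6] false AND true AND false = false
[7.1] NOT true = false
[7] false AND true AND true = false
[8.3] NOT false = true
[8] true AND true AND true = true
[root] false OR false OR false OR false OR false OR false OR false OR true = true
Overall: true → enabled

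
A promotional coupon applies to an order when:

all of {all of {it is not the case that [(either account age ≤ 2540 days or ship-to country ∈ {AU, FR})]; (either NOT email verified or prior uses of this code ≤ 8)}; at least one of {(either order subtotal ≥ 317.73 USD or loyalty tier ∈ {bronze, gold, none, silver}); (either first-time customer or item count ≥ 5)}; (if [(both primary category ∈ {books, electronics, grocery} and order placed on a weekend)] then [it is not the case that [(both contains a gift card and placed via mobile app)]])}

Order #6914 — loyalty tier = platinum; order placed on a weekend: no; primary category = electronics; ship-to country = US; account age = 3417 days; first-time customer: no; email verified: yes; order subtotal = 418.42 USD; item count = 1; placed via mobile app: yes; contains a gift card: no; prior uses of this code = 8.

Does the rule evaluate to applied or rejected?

Atomic conditions:
  account age ≤ 2540 days: 3417 ≤ 2540 is false
  ship-to country ∈ {AU, FR}: US is not in the set → false
  NOT email verified: yes → false
  prior uses of this code ≤ 8: 8 ≤ 8 is true
  order subtotal ≥ 317.73 USD: 418.42 ≥ 317.73 is true
  loyalty tier ∈ {bronze, gold, none, silver}: platinum is not in the set → false
  first-time customer: no → false
  item count ≥ 5: 1 ≥ 5 is false
  primary category ∈ {books, electronics, grocery}: electronics is in the set → true
  order placed on a weekend: no → false
  contains a gift card: no → false
  placed via mobile app: yes → true
Combine:
[1.1.1] false OR false = false
[1.1] NOT false = true
[1.2] false OR true = true
[1] true AND true = true
[2.1] true OR false = true
[2.2] false OR false = false
[2] true OR false = true
[3.1] true AND false = false
[3.2.1] false AND true = false
[3.2] NOT false = true
[3] false → true (antecedent false ⇒ implication holds) = true
[root] true AND true AND true = true
Overall: true → applied

Applied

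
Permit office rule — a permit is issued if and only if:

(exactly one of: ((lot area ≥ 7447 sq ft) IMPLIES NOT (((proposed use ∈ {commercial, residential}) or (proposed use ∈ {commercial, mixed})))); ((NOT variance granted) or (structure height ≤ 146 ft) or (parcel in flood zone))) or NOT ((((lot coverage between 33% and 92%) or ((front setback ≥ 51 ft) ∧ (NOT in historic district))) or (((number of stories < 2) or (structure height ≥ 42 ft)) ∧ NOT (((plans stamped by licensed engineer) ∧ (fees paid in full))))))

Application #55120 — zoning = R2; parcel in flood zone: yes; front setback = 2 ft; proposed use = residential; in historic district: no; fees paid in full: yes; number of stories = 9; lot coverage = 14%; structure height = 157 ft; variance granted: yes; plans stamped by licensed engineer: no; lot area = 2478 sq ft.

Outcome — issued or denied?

Atomic conditions:
  lot area ≥ 7447 sq ft: 2478 ≥ 7447 is false
  proposed use ∈ {commercial, residential}: residential is in the set → true
  proposed use ∈ {commercial, mixed}: residential is not in the set → false
  NOT variance granted: yes → false
  structure height ≤ 146 ft: 157 ≤ 146 is false
  parcel in flood zone: yes → true
  lot coverage between 33% and 92%: 14 in [33, 92] is false
  front setback ≥ 51 ft: 2 ≥ 51 is false
  NOT in historic district: no → true
  number of stories < 2: 9 < 2 is false
  structure height ≥ 42 ft: 157 ≥ 42 is true
  plans stamped by licensed engineer: no → false
  fees paid in full: yes → true
Combine:
[1.1.2.1] true OR false = true
[1.1.2] NOT true = false
[1.1] false → false (antecedent false ⇒ implication holds) = true
[1.2] false OR false OR true = true
[1] exactly-one(true, true) = false
[2.1.1.2] false AND true = false
[2.1.1] false OR false = false
[2.1.2.1] false OR true = true
[2.1.2.2.1] false AND true = false
[2.1.2.2] NOT false = true
[2.1.2] true AND true = true
[2.1] false OR true = true
[2] NOT true = false
[root] false OR false = false
Overall: false → denied

Denied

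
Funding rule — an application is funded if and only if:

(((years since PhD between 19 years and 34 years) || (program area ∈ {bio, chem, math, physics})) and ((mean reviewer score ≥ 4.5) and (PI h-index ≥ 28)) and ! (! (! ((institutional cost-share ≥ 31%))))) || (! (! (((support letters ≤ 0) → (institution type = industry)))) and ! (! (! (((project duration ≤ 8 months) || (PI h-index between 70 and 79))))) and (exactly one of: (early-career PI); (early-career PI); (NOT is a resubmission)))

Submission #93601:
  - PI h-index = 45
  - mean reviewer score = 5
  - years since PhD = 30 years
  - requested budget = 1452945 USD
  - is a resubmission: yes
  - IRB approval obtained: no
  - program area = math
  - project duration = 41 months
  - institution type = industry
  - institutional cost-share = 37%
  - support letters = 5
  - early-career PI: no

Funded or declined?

Atomic conditions:
  years since PhD between 19 years and 34 years: 30 in [19, 34] is true
  program area ∈ {bio, chem, math, physics}: math is in the set → true
  mean reviewer score ≥ 4.5: 5 ≥ 4.5 is true
  PI h-index ≥ 28: 45 ≥ 28 is true
  institutional cost-share ≥ 31%: 37 ≥ 31 is true
  support letters ≤ 0: 5 ≤ 0 is false
  institution type = industry: industry == industry is true
  project duration ≤ 8 months: 41 ≤ 8 is false
  PI h-index between 70 and 79: 45 in [70, 79] is false
  early-career PI: no → false
  NOT is a resubmission: yes → false
Combine:
[1.1] true OR true = true
[1.2] true AND true = true
[1.3.1.1] NOT true = false
[1.3.1] NOT false = true
[1.3] NOT true = false
[1] true AND true AND false = false
[2.1.1.1] false → true (antecedent false ⇒ implication holds) = true
[2.1.1] NOT true = false
[2.1] NOT false = true
[2.2.1.1.1] false OR false = false
[2.2.1.1] NOT false = true
[2.2.1] NOT true = false
[2.2] NOT false = true
[2.3] exactly-one(false, false, false) = false
[2] true AND true AND false = false
[root] false OR false = false
Overall: false → declined

Declined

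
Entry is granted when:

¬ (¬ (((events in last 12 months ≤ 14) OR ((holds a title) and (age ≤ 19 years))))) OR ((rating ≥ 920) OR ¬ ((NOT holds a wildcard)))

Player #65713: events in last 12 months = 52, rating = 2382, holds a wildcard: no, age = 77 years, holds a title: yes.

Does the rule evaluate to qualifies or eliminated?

Atomic conditions:
  events in last 12 months ≤ 14: 52 ≤ 14 is false
  holds a title: yes → true
  age ≤ 19 years: 77 ≤ 19 is false
  rating ≥ 920: 2382 ≥ 920 is true
  NOT holds a wildcard: no → true
Combine:
[1.1.1.2] true AND false = false
[1.1.1] false OR false = false
[1.1] NOT false = true
[1] NOT true = false
[2.2] NOT true = false
[2] true OR false = true
[root] false OR true = true
Overall: true → qualifies

Qualifies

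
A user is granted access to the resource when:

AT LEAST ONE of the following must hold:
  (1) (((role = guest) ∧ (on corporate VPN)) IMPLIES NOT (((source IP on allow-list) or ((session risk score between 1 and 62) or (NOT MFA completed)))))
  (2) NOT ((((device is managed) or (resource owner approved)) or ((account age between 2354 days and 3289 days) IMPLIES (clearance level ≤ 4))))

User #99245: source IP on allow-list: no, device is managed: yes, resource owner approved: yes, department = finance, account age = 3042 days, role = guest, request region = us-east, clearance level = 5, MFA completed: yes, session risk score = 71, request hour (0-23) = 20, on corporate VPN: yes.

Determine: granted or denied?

Atomic conditions:
  role = guest: guest == guest is true
  on corporate VPN: yes → true
  source IP on allow-list: no → false
  session risk score between 1 and 62: 71 in [1, 62] is false
  NOT MFA completed: yes → false
  device is managed: yes → true
  resource owner approved: yes → true
  account age between 2354 days and 3289 days: 3042 in [2354, 3289] is true
  clearance level ≤ 4: 5 ≤ 4 is false
Combine:
[1.1] true AND true = true
[1.2.1.2] false OR false = false
[1.2.1] false OR false = false
[1.2] NOT false = true
[1] true → true = true
[2.1.1] true OR true = true
[2.1.2] true → false = false
[2.1] true OR false = true
[2] NOT true = false
[root] true OR false = true
Overall: true → granted

Granted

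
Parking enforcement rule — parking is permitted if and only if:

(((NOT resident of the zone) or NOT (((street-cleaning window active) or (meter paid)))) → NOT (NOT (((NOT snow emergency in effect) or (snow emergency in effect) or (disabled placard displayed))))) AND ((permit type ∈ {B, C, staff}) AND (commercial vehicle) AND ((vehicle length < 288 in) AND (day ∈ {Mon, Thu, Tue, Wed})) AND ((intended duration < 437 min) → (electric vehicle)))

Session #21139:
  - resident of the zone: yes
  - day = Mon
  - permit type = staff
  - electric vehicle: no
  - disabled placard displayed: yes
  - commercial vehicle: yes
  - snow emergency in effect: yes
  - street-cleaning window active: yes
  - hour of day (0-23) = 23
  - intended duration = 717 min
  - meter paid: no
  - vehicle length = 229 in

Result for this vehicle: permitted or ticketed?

Atomic conditions:
  NOT resident of the zone: yes → false
  street-cleaning window active: yes → true
  meter paid: no → false
  NOT snow emergency in effect: yes → false
  snow emergency in effect: yes → true
  disabled placard displayed: yes → true
  permit type ∈ {B, C, staff}: staff is in the set → true
  commercial vehicle: yes → true
  vehicle length < 288 in: 229 < 288 is true
  day ∈ {Mon, Thu, Tue, Wed}: Mon is in the set → true
  intended duration < 437 min: 717 < 437 is false
  electric vehicle: no → false
Combine:
[1.1.2.1] true OR false = true
[1.1.2] NOT true = false
[1.1] false OR false = false
[1.2.1.1] false OR true OR true = true
[1.2.1] NOT true = false
[1.2] NOT false = true
[1] false → true (antecedent false ⇒ implication holds) = true
[2.3] true AND true = true
[2.4] false → false (antecedent false ⇒ implication holds) = true
[2] true AND true AND true AND true = true
[root] true AND true = true
Overall: true → permitted

Permitted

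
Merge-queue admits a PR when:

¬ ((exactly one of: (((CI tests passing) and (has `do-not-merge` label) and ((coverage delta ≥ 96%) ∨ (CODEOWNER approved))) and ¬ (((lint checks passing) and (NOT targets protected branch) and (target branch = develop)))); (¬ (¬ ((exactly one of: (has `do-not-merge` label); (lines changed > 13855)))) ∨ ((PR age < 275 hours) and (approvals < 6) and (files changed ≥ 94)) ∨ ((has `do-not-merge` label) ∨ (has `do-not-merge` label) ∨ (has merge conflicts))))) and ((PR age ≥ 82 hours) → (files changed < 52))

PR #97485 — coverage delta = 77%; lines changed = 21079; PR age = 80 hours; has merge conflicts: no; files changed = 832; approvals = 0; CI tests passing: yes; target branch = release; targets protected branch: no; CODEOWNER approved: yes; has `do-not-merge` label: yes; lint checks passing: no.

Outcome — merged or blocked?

Atomic conditions:
  CI tests passing: yes → true
  has `do-not-merge` label: yes → true
  coverage delta ≥ 96%: 77 ≥ 96 is false
  CODEOWNER approved: yes → true
  lint checks passing: no → false
  NOT targets protected branch: no → true
  target branch = develop: release == develop is false
  lines changed > 13855: 21079 > 13855 is true
  PR age < 275 hours: 80 < 275 is true
  approvals < 6: 0 < 6 is true
  files changed ≥ 94: 832 ≥ 94 is true
  has merge conflicts: no → false
  PR age ≥ 82 hours: 80 ≥ 82 is false
  files changed < 52: 832 < 52 is false
Combine:
[1.1.1.1.3] false OR true = true
[1.1.1.1] true AND true AND true = true
[1.1.1.2.1] false AND true AND false = false
[1.1.1.2] NOT false = true
[1.1.1] true AND true = true
[1.1.2.1.1.1] exactly-one(true, true) = false
[1.1.2.1.1] NOT false = true
[1.1.2.1] NOT true = false
[1.1.2.2] true AND true AND true = true
[1.1.2.3] true OR true OR false = true
[1.1.2] false OR true OR true = true
[1.1] exactly-one(true, true) = false
[1] NOT false = true
[2] false → false (antecedent false ⇒ implication holds) = true
[root] true AND true = true
Overall: true → merged

Merged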